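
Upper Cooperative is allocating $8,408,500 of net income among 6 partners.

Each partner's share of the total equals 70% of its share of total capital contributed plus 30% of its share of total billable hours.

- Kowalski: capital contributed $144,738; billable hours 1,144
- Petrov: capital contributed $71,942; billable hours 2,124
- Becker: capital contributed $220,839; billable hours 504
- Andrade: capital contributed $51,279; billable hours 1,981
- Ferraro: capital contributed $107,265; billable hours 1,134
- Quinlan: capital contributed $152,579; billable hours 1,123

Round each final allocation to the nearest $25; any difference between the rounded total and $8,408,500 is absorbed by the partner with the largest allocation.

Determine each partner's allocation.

Totals — capital contributed 748,642, billable hours 8,010.
Combined weights (70% capital contributed + 30% billable hours): Kowalski 0.1782; Petrov 0.1468; Becker 0.2254; Andrade 0.1221; Ferraro 0.1428; Quinlan 0.1847.
Raw shares: Kowalski 1,498,228.94; Petrov 1,234,521.07; Becker 1,894,995.81; Andrade 1,027,030.78; Ferraro 1,200,460.62; Quinlan 1,553,262.78.
Rounded to nearest $25: Kowalski $1,498,225; Petrov $1,234,525; Becker $1,895,000; Andrade $1,027,025; Ferraro $1,200,450; Quinlan $1,553,275. Sum = $8,408,500.
Sum already equals the total — no adjustment.

Kowalski: $1,498,225; Petrov: $1,234,525; Becker: $1,895,000; Andrade: $1,027,025; Ferraro: $1,200,450; Quinlan: $1,553,275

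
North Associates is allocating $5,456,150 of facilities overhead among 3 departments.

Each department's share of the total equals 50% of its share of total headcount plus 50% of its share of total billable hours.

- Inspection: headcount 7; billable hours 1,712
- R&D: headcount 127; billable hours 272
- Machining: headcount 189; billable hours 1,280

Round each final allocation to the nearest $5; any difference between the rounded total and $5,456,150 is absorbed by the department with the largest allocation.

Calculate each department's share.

Headcount total 323; billable hours total 3,264.
Combined weights (50% headcount + 50% billable hours): Inspection 0.2731; R&D 0.2383; Machining 0.4886.
Raw shares: Inspection 1,490,024.45; R&D 1,299,988.27; Machining 2,666,137.28.
At nearest $5: Inspection $1,490,025; R&D $1,299,990; Machining $2,666,135. Sum = $5,456,150.
No rounding difference to absorb.

Inspection: $1,490,025 | R&D: $1,299,990 | Machining: $2,666,135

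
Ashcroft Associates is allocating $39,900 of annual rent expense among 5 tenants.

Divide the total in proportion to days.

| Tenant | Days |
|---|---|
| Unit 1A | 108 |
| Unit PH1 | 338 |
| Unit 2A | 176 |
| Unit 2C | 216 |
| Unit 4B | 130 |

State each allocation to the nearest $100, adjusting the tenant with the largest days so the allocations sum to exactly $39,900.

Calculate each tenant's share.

Unit 1A: $4,500 · Unit PH1: $13,800 · Unit 2A: $7,300 · Unit 2C: $8,900 · Unit 4B: $5,400

Total days = 108 + 338 + 176 + 216 + 130 = 968.
Unrounded shares: Unit 1A 4,451.65; Unit PH1 13,932.02; Unit 2A 7,254.55; Unit 2C 8,903.31; Unit 4B 5,358.47.
At nearest $100: Unit 1A $4,500; Unit PH1 $13,900; Unit 2A $7,300; Unit 2C $8,900; Unit 4B $5,400. Sum = $40,000.
Difference $39,900 − $40,000 = −$100 applied to largest days (Unit PH1): Unit PH1 becomes $13,800.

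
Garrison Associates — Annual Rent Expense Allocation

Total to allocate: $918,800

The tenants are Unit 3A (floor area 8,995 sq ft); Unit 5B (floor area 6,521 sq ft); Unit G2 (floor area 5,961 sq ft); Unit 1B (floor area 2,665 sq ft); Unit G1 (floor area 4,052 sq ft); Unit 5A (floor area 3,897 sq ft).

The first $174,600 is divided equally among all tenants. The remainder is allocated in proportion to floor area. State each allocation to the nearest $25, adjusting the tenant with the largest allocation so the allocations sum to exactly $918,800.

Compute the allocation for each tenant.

$174,600 shared equally gives $29,100 per tenant.
Remainder $744,200 by floor area (total 32,091): Unit 3A 208,596.77 → $208,600; Unit 5B 151,223.96 → $151,225; Unit G2 138,237.39 → $138,225; Unit 1B 61,802.16 → $61,800; Unit G1 93,967.11 → $93,975; Unit 5A 90,372.61 → $90,375.
Totals: Unit 3A $29,100 + $208,600 = $237,700; Unit 5B $29,100 + $151,225 = $180,325; Unit G2 $29,100 + $138,225 = $167,325; Unit 1B $29,100 + $61,800 = $90,900; Unit G1 $29,100 + $93,975 = $123,075; Unit 5A $29,100 + $90,375 = $119,475.

Unit 3A: $237,700 | Unit 5B: $180,325 | Unit G2: $167,325 | Unit 1B: $90,900 | Unit G1: $123,075 | Unit 5A: $119,475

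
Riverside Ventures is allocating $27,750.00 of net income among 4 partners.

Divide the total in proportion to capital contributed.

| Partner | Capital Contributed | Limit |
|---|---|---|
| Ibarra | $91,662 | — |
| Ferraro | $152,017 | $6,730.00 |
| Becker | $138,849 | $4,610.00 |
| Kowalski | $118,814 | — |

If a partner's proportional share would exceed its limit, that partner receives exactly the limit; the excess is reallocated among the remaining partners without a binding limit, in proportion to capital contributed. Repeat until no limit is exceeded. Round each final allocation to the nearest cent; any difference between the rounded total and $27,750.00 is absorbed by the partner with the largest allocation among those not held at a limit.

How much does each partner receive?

Combined capital contributed = 501,342.
Proportional shares (ignoring caps): Ibarra 5,073.6234; Ferraro 8,414.3594; Becker 7,685.4916; Kowalski 6,576.5256.
Held at cap: Ferraro ($6,730.00), Becker ($4,610.00); residual $16,410.00 reallocated over remaining capital contributed 210,476.
Remaining shares: Ibarra 7,146.5318 → $7,146.53; Kowalski 9,263.4682 → $9,263.47.

Ibarra: $7,146.53 | Ferraro: $6,730.00 | Becker: $4,610.00 | Kowalski: $9,263.47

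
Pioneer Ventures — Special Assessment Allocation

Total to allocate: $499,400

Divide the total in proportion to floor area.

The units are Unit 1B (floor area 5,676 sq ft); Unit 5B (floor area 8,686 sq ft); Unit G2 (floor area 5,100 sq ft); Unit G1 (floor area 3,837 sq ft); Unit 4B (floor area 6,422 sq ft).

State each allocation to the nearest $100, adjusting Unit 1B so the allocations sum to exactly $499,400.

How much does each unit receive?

Unit 1B: $95,300 | Unit 5B: $146,000 | Unit G2: $85,700 | Unit G1: $64,500 | Unit 4B: $107,900

Sum of floor area: 29,721.
Raw shares: Unit 1B 5,676/29,721 × $499,400 = 95,373.45; Unit 5B 8,686/29,721 × $499,400 = 145,950.28; Unit G2 5,100/29,721 × $499,400 = 85,694.96; Unit G1 3,837/29,721 × $499,400 = 64,472.86; Unit 4B 6,422/29,721 × $499,400 = 107,908.44.
At nearest $100: Unit 1B $95,400; Unit 5B $146,000; Unit G2 $85,700; Unit G1 $64,500; Unit 4B $107,900. Sum = $499,500.
Difference $499,400 − $499,500 = −$100 applied to Unit 1B: Unit 1B becomes $95,300.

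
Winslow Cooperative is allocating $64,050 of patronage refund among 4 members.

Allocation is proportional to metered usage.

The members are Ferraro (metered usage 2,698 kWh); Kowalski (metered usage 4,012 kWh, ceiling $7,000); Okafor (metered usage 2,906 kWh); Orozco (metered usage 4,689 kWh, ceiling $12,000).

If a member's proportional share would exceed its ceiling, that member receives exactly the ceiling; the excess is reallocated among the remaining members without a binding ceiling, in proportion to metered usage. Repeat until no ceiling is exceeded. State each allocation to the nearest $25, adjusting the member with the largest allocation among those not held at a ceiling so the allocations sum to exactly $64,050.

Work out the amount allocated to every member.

Metered usage total: 14,305.
Unconstrained shares: Ferraro 12,080.17; Kowalski 17,963.55; Okafor 13,011.49; Orozco 20,994.79.
Capped: Kowalski ($7,000), Orozco ($12,000); balance $45,050 reallocated over remaining metered usage 5,604.
Remaining shares: Ferraro 21,688.95 → $21,700; Okafor 23,361.05 → $23,350.

Ferraro: $21,700 · Kowalski: $7,000 · Okafor: $23,350 · Orozco: $12,000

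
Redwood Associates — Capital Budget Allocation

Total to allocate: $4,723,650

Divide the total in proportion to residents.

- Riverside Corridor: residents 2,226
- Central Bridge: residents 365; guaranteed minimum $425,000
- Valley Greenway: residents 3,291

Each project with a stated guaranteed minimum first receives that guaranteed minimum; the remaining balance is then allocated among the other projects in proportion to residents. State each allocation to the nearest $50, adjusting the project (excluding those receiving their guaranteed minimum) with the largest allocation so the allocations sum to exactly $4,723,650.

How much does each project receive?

Riverside Corridor: $1,734,400 | Central Bridge: $425,000 | Valley Greenway: $2,564,250

Minimums first: Central Bridge $425,000. Residual $4,298,650.
Residual split over remaining residents 5,517: Riverside Corridor 1,734,419.96 → $1,734,400; Valley Greenway 2,564,230.04 → $2,564,250.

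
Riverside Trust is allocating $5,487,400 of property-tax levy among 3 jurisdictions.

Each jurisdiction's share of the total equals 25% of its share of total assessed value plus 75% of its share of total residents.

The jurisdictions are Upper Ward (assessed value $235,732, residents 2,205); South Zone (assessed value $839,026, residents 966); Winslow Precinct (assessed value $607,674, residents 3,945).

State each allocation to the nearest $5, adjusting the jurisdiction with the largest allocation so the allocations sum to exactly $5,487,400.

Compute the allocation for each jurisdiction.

Upper Ward: $1,467,480 · South Zone: $1,242,825 · Winslow Precinct: $2,777,095

Totals — assessed value 1,682,432, residents 7,116.
Composite weights (25% assessed value + 75% residents): Upper Ward 0.2674; South Zone 0.2265; Winslow Precinct 0.5061.
Raw shares: Upper Ward 1,467,480.45; South Zone 1,242,826.93; Winslow Precinct 2,777,092.62.
After rounding ($5): Upper Ward $1,467,480; South Zone $1,242,825; Winslow Precinct $2,777,095. Sum = $5,487,400.
Rounded total matches; no reconciliation needed.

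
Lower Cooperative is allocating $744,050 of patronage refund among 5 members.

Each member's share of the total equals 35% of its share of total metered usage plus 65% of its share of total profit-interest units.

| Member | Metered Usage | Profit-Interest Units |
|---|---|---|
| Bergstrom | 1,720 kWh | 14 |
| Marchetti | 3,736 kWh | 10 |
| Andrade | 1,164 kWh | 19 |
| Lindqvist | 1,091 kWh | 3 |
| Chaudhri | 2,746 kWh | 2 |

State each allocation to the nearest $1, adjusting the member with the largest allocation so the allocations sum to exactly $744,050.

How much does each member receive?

Totals — metered usage 10,457, profit-interest units 48.
Blended shares (35% metered usage + 65% profit-interest units): Bergstrom 0.2472; Marchetti 0.2605; Andrade 0.2963; Lindqvist 0.0771; Chaudhri 0.1190.
Pro-rata amounts: Bergstrom 183,893.76; Marchetti 193,796.82; Andrade 220,425.72; Lindqvist 57,396.92; Chaudhri 88,536.79.
After rounding ($1): Bergstrom $183,894; Marchetti $193,797; Andrade $220,426; Lindqvist $57,397; Chaudhri $88,537. Sum = $744,051.
Difference $744,050 − $744,051 = −$1 applied to largest allocation (Andrade): Andrade becomes $220,425.

Bergstrom: $183,894 | Marchetti: $193,797 | Andrade: $220,425 | Lindqvist: $57,397 | Chaudhri: $88,537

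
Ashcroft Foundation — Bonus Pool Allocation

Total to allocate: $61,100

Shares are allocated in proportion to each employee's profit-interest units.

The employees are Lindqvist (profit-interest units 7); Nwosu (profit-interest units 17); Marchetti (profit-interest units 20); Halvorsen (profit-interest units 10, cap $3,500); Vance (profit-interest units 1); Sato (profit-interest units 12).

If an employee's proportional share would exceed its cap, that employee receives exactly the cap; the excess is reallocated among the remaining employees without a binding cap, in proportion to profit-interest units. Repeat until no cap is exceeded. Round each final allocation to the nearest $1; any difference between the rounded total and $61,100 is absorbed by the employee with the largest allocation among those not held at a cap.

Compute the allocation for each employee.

Total profit-interest units = 67.
Unconstrained shares: Lindqvist 6,383.58; Nwosu 15,502.99; Marchetti 18,238.81; Halvorsen 9,119.40; Vance 911.94; Sato 10,943.28.
Held at cap: Halvorsen ($3,500); balance $57,600 reallocated over remaining profit-interest units 57.
Shares after redistribution: Lindqvist 7,073.68 → $7,074; Nwosu 17,178.95 → $17,179; Marchetti 20,210.53 → $20,211; Vance 1,010.53 → $1,011; Sato 12,126.32 → $12,126.
Rounding difference −$1 applied to Marchetti → $20,210.

Lindqvist: $7,074 | Nwosu: $17,179 | Marchetti: $20,210 | Halvorsen: $3,500 | Vance: $1,011 | Sato: $12,126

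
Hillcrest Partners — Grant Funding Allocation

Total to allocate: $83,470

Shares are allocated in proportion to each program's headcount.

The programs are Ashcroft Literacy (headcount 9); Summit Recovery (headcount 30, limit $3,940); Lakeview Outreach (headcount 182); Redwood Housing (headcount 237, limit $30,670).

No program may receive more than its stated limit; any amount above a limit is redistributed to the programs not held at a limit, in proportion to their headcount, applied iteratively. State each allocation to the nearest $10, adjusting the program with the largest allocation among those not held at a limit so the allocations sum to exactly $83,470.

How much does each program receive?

Headcount total: 458.
Proportional shares (ignoring caps): Ashcroft Literacy 1,640.24; Summit Recovery 5,467.47; Lakeview Outreach 33,169.30; Redwood Housing 43,192.99.
Capped: Summit Recovery ($3,940), Redwood Housing ($30,670); residual $48,860 reallocated over remaining headcount 191.
Shares after redistribution: Ashcroft Literacy 2,302.30 → $2,300; Lakeview Outreach 46,557.70 → $46,560.

Ashcroft Literacy: $2,300 · Summit Recovery: $3,940 · Lakeview Outreach: $46,560 · Redwood Housing: $30,670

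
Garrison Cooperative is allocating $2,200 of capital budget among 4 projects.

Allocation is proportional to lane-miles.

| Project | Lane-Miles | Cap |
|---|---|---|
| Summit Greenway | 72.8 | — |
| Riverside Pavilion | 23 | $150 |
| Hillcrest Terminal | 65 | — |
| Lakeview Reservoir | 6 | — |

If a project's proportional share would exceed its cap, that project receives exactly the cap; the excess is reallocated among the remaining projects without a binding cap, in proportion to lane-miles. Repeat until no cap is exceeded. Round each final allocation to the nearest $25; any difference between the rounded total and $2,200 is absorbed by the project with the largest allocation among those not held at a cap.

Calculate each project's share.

Sum of lane-miles: 166.8.
Proportional shares (ignoring caps): Summit Greenway 960.19; Riverside Pavilion 303.36; Hillcrest Terminal 857.31; Lakeview Reservoir 79.14.
Cap binds for Riverside Pavilion ($150); residual $2,050 reallocated over remaining lane-miles 143.8.
Shares after redistribution: Summit Greenway 1,037.83 → $1,050; Hillcrest Terminal 926.63 → $925; Lakeview Reservoir 85.54 → $75.

Summit Greenway: $1,050 · Riverside Pavilion: $150 · Hillcrest Terminal: $925 · Lakeview Reservoir: $75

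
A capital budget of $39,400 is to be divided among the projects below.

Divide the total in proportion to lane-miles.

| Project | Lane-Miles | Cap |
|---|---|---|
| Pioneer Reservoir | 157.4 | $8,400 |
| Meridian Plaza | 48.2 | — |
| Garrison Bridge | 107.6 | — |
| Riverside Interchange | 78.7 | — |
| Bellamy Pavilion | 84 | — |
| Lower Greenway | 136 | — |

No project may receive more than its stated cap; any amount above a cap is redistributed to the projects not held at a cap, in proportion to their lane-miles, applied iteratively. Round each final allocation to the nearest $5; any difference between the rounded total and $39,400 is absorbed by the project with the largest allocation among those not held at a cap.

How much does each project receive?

Combined lane-miles = 611.9.
Pro-rata shares before constraints: Pioneer Reservoir 10,134.92; Meridian Plaza 3,103.58; Garrison Bridge 6,928.32; Riverside Interchange 5,067.46; Bellamy Pavilion 5,408.73; Lower Greenway 8,756.99.
Capped: Pioneer Reservoir ($8,400); remaining pool $31,000 reallocated over remaining lane-miles 454.5.
Remaining shares: Meridian Plaza 3,287.57 → $3,290; Garrison Bridge 7,339.05 → $7,340; Riverside Interchange 5,367.88 → $5,370; Bellamy Pavilion 5,729.37 → $5,730; Lower Greenway 9,276.13 → $9,275.
Rounding difference −$5 applied to Lower Greenway → $9,270.

Pioneer Reservoir: $8,400 · Meridian Plaza: $3,290 · Garrison Bridge: $7,340 · Riverside Interchange: $5,370 · Bellamy Pavilion: $5,730 · Lower Greenway: $9,270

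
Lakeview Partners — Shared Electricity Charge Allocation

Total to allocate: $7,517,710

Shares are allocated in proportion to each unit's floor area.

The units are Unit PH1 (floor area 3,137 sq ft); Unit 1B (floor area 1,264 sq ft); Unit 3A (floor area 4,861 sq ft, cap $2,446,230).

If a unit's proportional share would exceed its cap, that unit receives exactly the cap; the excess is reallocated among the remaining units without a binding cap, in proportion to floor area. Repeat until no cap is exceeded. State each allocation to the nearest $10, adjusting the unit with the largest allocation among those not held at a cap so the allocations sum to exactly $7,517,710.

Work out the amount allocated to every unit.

Unit PH1: $3,614,910 · Unit 1B: $1,456,570 · Unit 3A: $2,446,230

Floor area total: 9,262.
Proportional shares (ignoring caps): Unit PH1 2,546,216.40; Unit 1B 1,025,953.95; Unit 3A 3,945,539.66.
Cap binds for Unit 3A ($2,446,230); residual $5,071,480 reallocated over remaining floor area 4,401.
Remaining shares: Unit PH1 3,614,913.15 → $3,614,910; Unit 1B 1,456,566.85 → $1,456,570.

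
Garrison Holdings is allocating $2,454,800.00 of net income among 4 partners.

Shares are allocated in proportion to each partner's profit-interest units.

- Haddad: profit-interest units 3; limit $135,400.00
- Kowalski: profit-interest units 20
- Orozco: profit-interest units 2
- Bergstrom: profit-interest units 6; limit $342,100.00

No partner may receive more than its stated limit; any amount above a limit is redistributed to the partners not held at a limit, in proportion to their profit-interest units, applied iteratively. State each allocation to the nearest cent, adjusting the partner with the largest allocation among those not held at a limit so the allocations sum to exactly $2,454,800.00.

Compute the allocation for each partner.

Haddad: $135,400.00; Kowalski: $1,797,545.45; Orozco: $179,754.55; Bergstrom: $342,100.00

Sum of profit-interest units: 31.
Unconstrained shares: Haddad 237,561.2903; Kowalski 1,583,741.9355; Orozco 158,374.1935; Bergstrom 475,122.5806.
Cap binds for Haddad ($135,400.00), Bergstrom ($342,100.00); balance $1,977,300.00 reallocated over remaining profit-interest units 22.
Redistributed shares: Kowalski 1,797,545.4545 → $1,797,545.45; Orozco 179,754.5455 → $179,754.55.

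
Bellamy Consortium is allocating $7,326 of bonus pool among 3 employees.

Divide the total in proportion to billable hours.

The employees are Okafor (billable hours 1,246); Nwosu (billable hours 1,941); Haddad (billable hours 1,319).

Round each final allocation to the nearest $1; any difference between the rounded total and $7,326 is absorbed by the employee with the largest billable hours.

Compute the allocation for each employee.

Sum of billable hours: 1,246 + 1,941 + 1,319 = 4,506.
Pro-rata amounts: Okafor 2,025.79; Nwosu 3,155.74; Haddad 2,144.47.
Rounded to nearest $1: Okafor $2,026; Nwosu $3,156; Haddad $2,144. Sum = $7,326.
Rounded total matches; no reconciliation needed.

Okafor: $2,026 | Nwosu: $3,156 | Haddad: $2,144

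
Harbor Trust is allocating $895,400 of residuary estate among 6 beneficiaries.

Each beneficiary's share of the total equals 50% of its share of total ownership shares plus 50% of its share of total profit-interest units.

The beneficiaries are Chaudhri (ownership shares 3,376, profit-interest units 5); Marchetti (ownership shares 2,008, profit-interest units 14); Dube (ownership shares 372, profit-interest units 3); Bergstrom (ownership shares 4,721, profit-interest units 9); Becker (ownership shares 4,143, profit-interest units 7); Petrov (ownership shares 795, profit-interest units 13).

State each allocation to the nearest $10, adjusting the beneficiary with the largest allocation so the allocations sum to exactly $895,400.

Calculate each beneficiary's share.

Totals — ownership shares 15,415, profit-interest units 51.
Composite weights (50% ownership shares + 50% profit-interest units): Chaudhri 0.1585; Marchetti 0.2024; Dube 0.0415; Bergstrom 0.2414; Becker 0.2030; Petrov 0.1532.
Pro-rata amounts: Chaudhri 141,941.80; Marchetti 181,216.66; Dube 37,139.34; Bergstrom 216,118.55; Becker 181,774.75; Petrov 137,208.90.
At nearest $10: Chaudhri $141,940; Marchetti $181,220; Dube $37,140; Bergstrom $216,120; Becker $181,770; Petrov $137,210. Sum = $895,400.
Sum already equals the total — no adjustment.

Chaudhri: $141,940 · Marchetti: $181,220 · Dube: $37,140 · Bergstrom: $216,120 · Becker: $181,770 · Petrov: $137,210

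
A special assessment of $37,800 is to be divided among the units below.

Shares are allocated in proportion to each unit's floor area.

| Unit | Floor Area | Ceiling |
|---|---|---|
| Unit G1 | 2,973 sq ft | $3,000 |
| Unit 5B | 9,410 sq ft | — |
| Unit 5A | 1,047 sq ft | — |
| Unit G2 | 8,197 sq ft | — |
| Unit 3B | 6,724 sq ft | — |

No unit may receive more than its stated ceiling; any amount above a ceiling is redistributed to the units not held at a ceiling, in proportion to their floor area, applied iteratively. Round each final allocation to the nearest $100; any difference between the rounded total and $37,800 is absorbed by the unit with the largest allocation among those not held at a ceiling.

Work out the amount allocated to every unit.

Total floor area = 28,351.
Proportional shares (ignoring caps): Unit G1 3,963.86; Unit 5B 12,546.22; Unit 5A 1,395.95; Unit G2 10,928.95; Unit 3B 8,965.02.
Capped: Unit G1 ($3,000); residual $34,800 reallocated over remaining floor area 25,378.
Redistributed shares: Unit 5B 12,903.62 → $12,900; Unit 5A 1,435.72 → $1,400; Unit G2 11,240.27 → $11,200; Unit 3B 9,220.40 → $9,200.
Rounding difference +$100 applied to Unit 5B → $13,000.

Unit G1: $3,000 | Unit 5B: $13,000 | Unit 5A: $1,400 | Unit G2: $11,200 | Unit 3B: $9,200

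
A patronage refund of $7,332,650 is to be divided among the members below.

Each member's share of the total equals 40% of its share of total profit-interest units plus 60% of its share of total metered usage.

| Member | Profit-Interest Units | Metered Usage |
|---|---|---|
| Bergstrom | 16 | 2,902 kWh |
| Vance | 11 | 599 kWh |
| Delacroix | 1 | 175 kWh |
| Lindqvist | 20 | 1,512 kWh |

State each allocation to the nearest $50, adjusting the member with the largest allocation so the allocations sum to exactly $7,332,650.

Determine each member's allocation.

Totals — profit-interest units 48, metered usage 5,188.
Combined weights (40% profit-interest units + 60% metered usage): Bergstrom 0.4690; Vance 0.1609; Delacroix 0.0286; Lindqvist 0.3415.
Unrounded shares: Bergstrom 3,438,675.52; Vance 1,180,130.75; Delacroix 209,511.02; Lindqvist 2,504,332.71.
After rounding ($50): Bergstrom $3,438,700; Vance $1,180,150; Delacroix $209,500; Lindqvist $2,504,350. Sum = $7,332,700.
Difference $7,332,650 − $7,332,700 = −$50 applied to largest allocation (Bergstrom): Bergstrom becomes $3,438,650.

Bergstrom: $3,438,650 | Vance: $1,180,150 | Delacroix: $209,500 | Lindqvist: $2,504,350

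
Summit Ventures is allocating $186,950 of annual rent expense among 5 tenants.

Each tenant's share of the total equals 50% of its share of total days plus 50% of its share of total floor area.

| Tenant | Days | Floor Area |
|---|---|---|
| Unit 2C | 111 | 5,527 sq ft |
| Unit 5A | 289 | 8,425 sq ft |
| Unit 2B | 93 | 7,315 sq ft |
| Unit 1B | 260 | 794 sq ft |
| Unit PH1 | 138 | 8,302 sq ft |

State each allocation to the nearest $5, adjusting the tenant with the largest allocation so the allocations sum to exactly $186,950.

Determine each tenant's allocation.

Totals — days 891, floor area 30,363.
Combined weights (50% days + 50% floor area): Unit 2C 0.1533; Unit 5A 0.3009; Unit 2B 0.1726; Unit 1B 0.1590; Unit PH1 0.2142.
Pro-rata amounts: Unit 2C 28,660.36; Unit 5A 56,256.11; Unit 2B 32,276.48; Unit 1B 29,721.05; Unit PH1 40,036.00.
Rounded to nearest $5: Unit 2C $28,660; Unit 5A $56,255; Unit 2B $32,275; Unit 1B $29,720; Unit PH1 $40,035. Sum = $186,945.
Difference $186,950 − $186,945 = +$5 applied to largest allocation (Unit 5A): Unit 5A becomes $56,260.

Unit 2C: $28,660; Unit 5A: $56,260; Unit 2B: $32,275; Unit 1B: $29,720; Unit PH1: $40,035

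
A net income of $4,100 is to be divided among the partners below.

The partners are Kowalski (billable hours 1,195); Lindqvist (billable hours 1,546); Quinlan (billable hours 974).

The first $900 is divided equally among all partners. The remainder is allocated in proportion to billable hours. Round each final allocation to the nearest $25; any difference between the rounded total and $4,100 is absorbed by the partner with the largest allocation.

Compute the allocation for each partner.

Kowalski: $1,325 | Lindqvist: $1,625 | Quinlan: $1,150

Equal tier: $900 ÷ 3 = $300 apiece.
Remainder $3,200 by billable hours (total 3,715): Kowalski 1,029.34 → $1,025; Lindqvist 1,331.68 → $1,325; Quinlan 838.98 → $850.
Totals: Kowalski $300 + $1,025 = $1,325; Lindqvist $300 + $1,325 = $1,625; Quinlan $300 + $850 = $1,150.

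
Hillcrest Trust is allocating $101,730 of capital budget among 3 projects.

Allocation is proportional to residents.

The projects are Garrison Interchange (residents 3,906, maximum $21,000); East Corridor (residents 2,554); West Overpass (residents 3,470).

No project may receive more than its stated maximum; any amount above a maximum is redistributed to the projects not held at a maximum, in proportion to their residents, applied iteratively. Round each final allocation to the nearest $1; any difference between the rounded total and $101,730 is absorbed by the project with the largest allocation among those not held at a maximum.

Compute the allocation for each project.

Garrison Interchange: $21,000; East Corridor: $34,227; West Overpass: $46,503

Combined residents = 9,930.
Unconstrained shares: Garrison Interchange 40,015.85; East Corridor 26,165.00; West Overpass 35,549.15.
Held at cap: Garrison Interchange ($21,000); remaining pool $80,730 reallocated over remaining residents 6,024.
Redistributed shares: East Corridor 34,227.16 → $34,227; West Overpass 46,502.84 → $46,503.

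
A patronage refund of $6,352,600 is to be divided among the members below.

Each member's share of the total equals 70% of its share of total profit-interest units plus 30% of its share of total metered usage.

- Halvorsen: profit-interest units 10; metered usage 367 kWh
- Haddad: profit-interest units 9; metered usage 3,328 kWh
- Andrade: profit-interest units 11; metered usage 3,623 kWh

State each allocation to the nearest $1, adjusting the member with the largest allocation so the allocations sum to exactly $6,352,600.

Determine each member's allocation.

Halvorsen: $1,577,849 | Haddad: $2,200,736 | Andrade: $2,574,015

Profit-interest units total 30; metered usage total 7,318.
Blended shares (70% profit-interest units + 30% metered usage): Halvorsen 0.2484; Haddad 0.3464; Andrade 0.4052.
Proportional shares: Halvorsen 1,577,848.80; Haddad 2,200,735.78; Andrade 2,574,015.42.
At nearest $1: Halvorsen $1,577,849; Haddad $2,200,736; Andrade $2,574,015. Sum = $6,352,600.
Sum already equals the total — no adjustment.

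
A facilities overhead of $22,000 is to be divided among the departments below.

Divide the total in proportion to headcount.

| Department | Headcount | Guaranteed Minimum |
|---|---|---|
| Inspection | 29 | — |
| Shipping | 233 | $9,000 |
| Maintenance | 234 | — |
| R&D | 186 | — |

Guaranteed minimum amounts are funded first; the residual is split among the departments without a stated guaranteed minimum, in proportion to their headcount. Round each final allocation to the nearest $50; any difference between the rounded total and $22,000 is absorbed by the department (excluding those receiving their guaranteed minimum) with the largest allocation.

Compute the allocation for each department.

Inspection: $850 · Shipping: $9,000 · Maintenance: $6,750 · R&D: $5,400

Fund the minimums — Shipping $9,000. Remaining pool $13,000.
Remaining pool split over remaining headcount 449: Inspection 839.64 → $850; Maintenance 6,775.06 → $6,800; R&D 5,385.30 → $5,400.
Rounding difference −$50 applied to Maintenance → $6,750.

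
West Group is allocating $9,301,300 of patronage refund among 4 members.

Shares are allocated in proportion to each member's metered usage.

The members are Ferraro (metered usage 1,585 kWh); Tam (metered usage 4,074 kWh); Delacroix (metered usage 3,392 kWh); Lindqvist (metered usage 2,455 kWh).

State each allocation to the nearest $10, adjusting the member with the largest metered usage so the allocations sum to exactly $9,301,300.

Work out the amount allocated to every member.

Metered usage total: 1,585 + 4,074 + 3,392 + 2,455 = 11,506.
Proportional shares: Ferraro 1,281,293.28; Tam 3,293,368.35; Delacroix 2,742,048.46; Lindqvist 1,984,589.91.
Rounded to nearest $10: Ferraro $1,281,290; Tam $3,293,370; Delacroix $2,742,050; Lindqvist $1,984,590. Sum = $9,301,300.
Rounded total matches; no reconciliation needed.

Ferraro: $1,281,290 · Tam: $3,293,370 · Delacroix: $2,742,050 · Lindqvist: $1,984,590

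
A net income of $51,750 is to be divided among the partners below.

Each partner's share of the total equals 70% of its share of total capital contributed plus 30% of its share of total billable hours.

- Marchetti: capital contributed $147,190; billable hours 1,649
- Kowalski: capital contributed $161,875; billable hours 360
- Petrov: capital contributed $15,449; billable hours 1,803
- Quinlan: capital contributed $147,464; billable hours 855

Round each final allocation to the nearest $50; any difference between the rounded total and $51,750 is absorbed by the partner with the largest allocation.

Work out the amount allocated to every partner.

Marchetti: $16,800; Kowalski: $13,600; Petrov: $7,200; Quinlan: $14,150

Totals — capital contributed 471,978, billable hours 4,667.
Combined weights (70% capital contributed + 30% billable hours): Marchetti 0.3243; Kowalski 0.2632; Petrov 0.1388; Quinlan 0.2737.
Pro-rata amounts: Marchetti 16,782.53; Kowalski 13,621.70; Petrov 7,183.50; Quinlan 14,162.28.
At nearest $50: Marchetti $16,800; Kowalski $13,600; Petrov $7,200; Quinlan $14,150. Sum = $51,750.
No rounding difference to absorb.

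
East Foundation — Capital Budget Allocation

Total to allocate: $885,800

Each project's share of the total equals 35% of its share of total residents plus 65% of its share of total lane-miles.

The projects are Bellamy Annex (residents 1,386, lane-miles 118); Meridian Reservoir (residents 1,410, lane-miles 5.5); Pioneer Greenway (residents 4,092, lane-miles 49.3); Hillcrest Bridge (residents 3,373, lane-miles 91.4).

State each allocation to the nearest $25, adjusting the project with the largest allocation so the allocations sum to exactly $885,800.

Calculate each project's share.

Totals — residents 10,261, lane-miles 264.2.
Combined weights (35% residents + 65% lane-miles): Bellamy Annex 0.3376; Meridian Reservoir 0.0616; Pioneer Greenway 0.2609; Hillcrest Bridge 0.3399.
Unrounded shares: Bellamy Annex 299,034.09; Meridian Reservoir 54,588.44; Pioneer Greenway 231,076.63; Hillcrest Bridge 301,100.84.
Rounded to nearest $25: Bellamy Annex $299,025; Meridian Reservoir $54,600; Pioneer Greenway $231,075; Hillcrest Bridge $301,100. Sum = $885,800.
No rounding difference to absorb.

Bellamy Annex: $299,025 | Meridian Reservoir: $54,600 | Pioneer Greenway: $231,075 | Hillcrest Bridge: $301,100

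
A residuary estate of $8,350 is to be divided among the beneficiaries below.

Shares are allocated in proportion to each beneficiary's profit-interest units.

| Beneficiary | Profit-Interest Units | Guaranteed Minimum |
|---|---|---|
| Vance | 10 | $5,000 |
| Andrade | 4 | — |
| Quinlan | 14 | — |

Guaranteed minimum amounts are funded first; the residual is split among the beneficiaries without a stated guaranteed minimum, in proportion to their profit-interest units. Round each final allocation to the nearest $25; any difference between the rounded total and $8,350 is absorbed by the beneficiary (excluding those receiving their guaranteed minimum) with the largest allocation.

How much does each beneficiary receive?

Minimums first: Vance $5,000. Remaining pool $3,350.
Remaining pool split over remaining profit-interest units 18: Andrade 744.44 → $750; Quinlan 2,605.56 → $2,600.

Vance: $5,000 | Andrade: $750 | Quinlan: $2,600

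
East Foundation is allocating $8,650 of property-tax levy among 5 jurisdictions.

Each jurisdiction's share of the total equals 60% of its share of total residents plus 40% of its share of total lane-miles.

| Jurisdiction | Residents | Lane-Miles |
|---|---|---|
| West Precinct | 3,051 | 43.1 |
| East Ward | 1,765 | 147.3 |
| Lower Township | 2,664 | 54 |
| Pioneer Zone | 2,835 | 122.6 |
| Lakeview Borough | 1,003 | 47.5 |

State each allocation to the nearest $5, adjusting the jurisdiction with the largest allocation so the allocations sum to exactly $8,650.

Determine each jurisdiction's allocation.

Residents total 11,318; lane-miles total 414.5.
Combined weights (60% residents + 40% lane-miles): West Precinct 0.2033; East Ward 0.2357; Lower Township 0.1933; Pioneer Zone 0.2686; Lakeview Borough 0.0990.
Pro-rata amounts: West Precinct 1,758.84; East Ward 2,038.93; Lower Township 1,672.37; Pioneer Zone 2,323.41; Lakeview Borough 856.44.
Rounded to nearest $5: West Precinct $1,760; East Ward $2,040; Lower Township $1,670; Pioneer Zone $2,325; Lakeview Borough $855. Sum = $8,650.
No rounding difference to absorb.

West Precinct: $1,760 · East Ward: $2,040 · Lower Township: $1,670 · Pioneer Zone: $2,325 · Lakeview Borough: $855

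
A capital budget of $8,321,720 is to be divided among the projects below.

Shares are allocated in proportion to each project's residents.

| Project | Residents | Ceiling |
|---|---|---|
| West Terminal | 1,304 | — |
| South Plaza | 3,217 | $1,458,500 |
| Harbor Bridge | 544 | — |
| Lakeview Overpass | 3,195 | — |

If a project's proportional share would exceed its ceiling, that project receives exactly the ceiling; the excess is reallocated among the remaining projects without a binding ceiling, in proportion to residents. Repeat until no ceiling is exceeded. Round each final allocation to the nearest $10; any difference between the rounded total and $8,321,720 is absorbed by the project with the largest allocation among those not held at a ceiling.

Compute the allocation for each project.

Total residents = 8,260.
Pro-rata shares before constraints: West Terminal 1,313,743.69; South Plaza 3,241,037.92; Harbor Bridge 548,064.85; Lakeview Overpass 3,218,873.54.
Cap binds for South Plaza ($1,458,500); residual $6,863,220 reallocated over remaining residents 5,043.
Redistributed shares: West Terminal 1,774,665.65 → $1,774,670; Harbor Bridge 740,351.31 → $740,350; Lakeview Overpass 4,348,203.03 → $4,348,200.

West Terminal: $1,774,670; South Plaza: $1,458,500; Harbor Bridge: $740,350; Lakeview Overpass: $4,348,200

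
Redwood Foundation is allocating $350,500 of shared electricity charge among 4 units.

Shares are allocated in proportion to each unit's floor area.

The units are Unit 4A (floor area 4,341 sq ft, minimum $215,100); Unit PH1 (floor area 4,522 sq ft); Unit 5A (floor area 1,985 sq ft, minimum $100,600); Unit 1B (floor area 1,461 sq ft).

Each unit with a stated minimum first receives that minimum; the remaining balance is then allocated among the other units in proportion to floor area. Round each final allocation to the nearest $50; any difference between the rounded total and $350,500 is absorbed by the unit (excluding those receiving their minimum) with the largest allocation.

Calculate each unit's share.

Minimums first: Unit 4A $215,100; Unit 5A $100,600. Remaining pool $34,800.
Remaining pool split over remaining floor area 5,983: Unit PH1 26,302.12 → $26,300; Unit 1B 8,497.88 → $8,500.

Unit 4A: $215,100; Unit PH1: $26,300; Unit 5A: $100,600; Unit 1B: $8,500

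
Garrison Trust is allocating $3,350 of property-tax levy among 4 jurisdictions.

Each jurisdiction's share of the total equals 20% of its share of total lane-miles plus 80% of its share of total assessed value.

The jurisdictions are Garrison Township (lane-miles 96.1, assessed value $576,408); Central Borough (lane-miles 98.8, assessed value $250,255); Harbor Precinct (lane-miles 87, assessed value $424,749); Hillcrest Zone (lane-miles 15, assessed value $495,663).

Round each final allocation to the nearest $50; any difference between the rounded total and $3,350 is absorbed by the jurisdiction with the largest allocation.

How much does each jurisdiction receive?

Lane-miles total 296.9; assessed value total 1,747,075.
Blended shares (20% lane-miles + 80% assessed value): Garrison Township 0.3287; Central Borough 0.1811; Harbor Precinct 0.2531; Hillcrest Zone 0.2371.
Pro-rata amounts: Garrison Township 1,101.07; Central Borough 606.85; Harbor Precinct 847.89; Hillcrest Zone 794.19.
At nearest $50: Garrison Township $1,100; Central Borough $600; Harbor Precinct $850; Hillcrest Zone $800. Sum = $3,350.
Rounded total matches; no reconciliation needed.

Garrison Township: $1,100; Central Borough: $600; Harbor Precinct: $850; Hillcrest Zone: $800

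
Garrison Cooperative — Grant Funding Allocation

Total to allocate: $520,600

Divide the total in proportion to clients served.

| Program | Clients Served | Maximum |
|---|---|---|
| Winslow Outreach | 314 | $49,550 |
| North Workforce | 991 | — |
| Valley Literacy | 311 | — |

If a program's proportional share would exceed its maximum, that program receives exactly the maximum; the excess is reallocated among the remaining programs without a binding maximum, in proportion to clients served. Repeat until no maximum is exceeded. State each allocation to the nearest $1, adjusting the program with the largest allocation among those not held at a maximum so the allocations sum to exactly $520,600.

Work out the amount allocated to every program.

Winslow Outreach: $49,550; North Workforce: $358,533; Valley Literacy: $112,517

Clients served total: 1,616.
Proportional shares (ignoring caps): Winslow Outreach 101,156.19; North Workforce 319,254.08; Valley Literacy 100,189.73.
Capped: Winslow Outreach ($49,550); balance $471,050 reallocated over remaining clients served 1,302.
Shares after redistribution: North Workforce 358,533.45 → $358,533; Valley Literacy 112,516.55 → $112,517.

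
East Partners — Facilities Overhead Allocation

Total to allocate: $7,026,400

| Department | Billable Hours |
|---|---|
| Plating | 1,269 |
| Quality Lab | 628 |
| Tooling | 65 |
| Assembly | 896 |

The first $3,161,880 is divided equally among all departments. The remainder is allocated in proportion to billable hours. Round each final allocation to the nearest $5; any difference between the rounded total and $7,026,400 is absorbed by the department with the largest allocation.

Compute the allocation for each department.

$3,161,880 shared equally gives $790,470 per department.
Remainder $3,864,520 by billable hours (total 2,858): Plating 1,715,911.78 → $1,715,910; Quality Lab 849,166.75 → $849,165; Tooling 87,891.46 → $87,890; Assembly 1,211,550.01 → $1,211,550.
Rounding difference +$5 on remainder applied to Plating.
Totals: Plating $790,470 + $1,715,915 = $2,506,385; Quality Lab $790,470 + $849,165 = $1,639,635; Tooling $790,470 + $87,890 = $878,360; Assembly $790,470 + $1,211,550 = $2,002,020.

Plating: $2,506,385; Quality Lab: $1,639,635; Tooling: $878,360; Assembly: $2,002,020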